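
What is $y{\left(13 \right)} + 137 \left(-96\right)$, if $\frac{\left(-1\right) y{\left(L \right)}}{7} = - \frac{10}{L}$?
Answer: $- \frac{170906}{13} \approx -13147.0$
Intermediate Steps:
$y{\left(L \right)} = \frac{70}{L}$ ($y{\left(L \right)} = - 7 \left(- \frac{10}{L}\right) = \frac{70}{L}$)
$y{\left(13 \right)} + 137 \left(-96\right) = \frac{70}{13} + 137 \left(-96\right) = 70 \cdot \frac{1}{13} - 13152 = \frac{70}{13} - 13152 = - \frac{170906}{13}$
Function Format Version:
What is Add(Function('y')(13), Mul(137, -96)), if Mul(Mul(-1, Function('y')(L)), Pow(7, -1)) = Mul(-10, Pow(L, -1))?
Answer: Rational(-170906, 13) ≈ -13147.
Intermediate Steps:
Function('y')(L) = Mul(70, Pow(L, -1)) (Function('y')(L) = Mul(-7, Mul(-10, Pow(L, -1))) = Mul(70, Pow(L, -1)))
Add(Function('y')(13), Mul(137, -96)) = Add(Mul(70, Pow(13, -1)), Mul(137, -96)) = Add(Mul(70, Rational(1, 13)), -13152) = Add(Rational(70, 13), -13152) = Rational(-170906, 13)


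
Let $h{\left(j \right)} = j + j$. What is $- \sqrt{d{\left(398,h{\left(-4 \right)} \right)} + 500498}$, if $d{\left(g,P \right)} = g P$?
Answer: $- \sqrt{497314} \approx -705.21$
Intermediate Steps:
$h{\left(j \right)} = 2 j$
$d{\left(g,P \right)} = P g$
$- \sqrt{d{\left(398,h{\left(-4 \right)} \right)} + 500498} = - \sqrt{2 \left(-4\right) 398 + 500498} = - \sqrt{\left(-8\right) 398 + 500498} = - \sqrt{-3184 + 500498} = - \sqrt{497314}$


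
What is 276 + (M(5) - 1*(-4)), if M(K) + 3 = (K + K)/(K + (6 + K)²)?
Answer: 17456/63 ≈ 277.08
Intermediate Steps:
M(K) = -3 + 2*K/(K + (6 + K)²) (M(K) = -3 + (K + K)/(K + (6 + K)²) = -3 + (2*K)/(K + (6 + K)²) = -3 + 2*K/(K + (6 + K)²))
276 + (M(5) - 1*(-4)) = 276 + ((-1*5 - 3*(6 + 5)²)/(5 + (6 + 5)²) - 1*(-4)) = 276 + ((-5 - 3*11²)/(5 + 11²) + 4) = 276 + ((-5 - 3*121)/(5 + 121) + 4) = 276 + ((-5 - 363)/126 + 4) = 276 + ((1/126)*(-368) + 4) = 276 + (-184/63 + 4) = 276 + 68/63 = 17456/63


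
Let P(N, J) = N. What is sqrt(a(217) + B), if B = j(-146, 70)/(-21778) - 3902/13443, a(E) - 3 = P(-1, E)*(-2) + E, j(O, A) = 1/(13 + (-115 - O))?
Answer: 7*sqrt(187699204219712470890)/6440756388 ≈ 14.890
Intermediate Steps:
j(O, A) = 1/(-102 - O)
a(E) = 5 + E (a(E) = 3 + (-1*(-2) + E) = 3 + (2 + E) = 5 + E)
B = -3739034707/12881512776 (B = -1/(102 - 146)/(-21778) - 3902/13443 = -1/(-44)*(-1/21778) - 3902*1/13443 = -1*(-1/44)*(-1/21778) - 3902/13443 = (1/44)*(-1/21778) - 3902/13443 = -1/958232 - 3902/13443 = -3739034707/12881512776 ≈ -0.29026)
sqrt(a(217) + B) = sqrt((5 + 217) - 3739034707/12881512776) = sqrt(222 - 3739034707/12881512776) = sqrt(2855956801565/12881512776) = 7*sqrt(187699204219712470890)/6440756388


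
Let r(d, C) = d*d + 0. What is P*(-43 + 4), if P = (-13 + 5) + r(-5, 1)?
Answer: -663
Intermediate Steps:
r(d, C) = d**2 (r(d, C) = d**2 + 0 = d**2)
P = 17 (P = (-13 + 5) + (-5)**2 = -8 + 25 = 17)
P*(-43 + 4) = 17*(-43 + 4) = 17*(-39) = -663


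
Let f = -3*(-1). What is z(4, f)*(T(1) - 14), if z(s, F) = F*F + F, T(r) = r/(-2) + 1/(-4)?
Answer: -177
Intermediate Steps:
T(r) = -¼ - r/2 (T(r) = r*(-½) + 1*(-¼) = -r/2 - ¼ = -¼ - r/2)
f = 3
z(s, F) = F + F² (z(s, F) = F² + F = F + F²)
z(4, f)*(T(1) - 14) = (3*(1 + 3))*((-¼ - ½*1) - 14) = (3*4)*((-¼ - ½) - 14) = 12*(-¾ - 14) = 12*(-59/4) = -177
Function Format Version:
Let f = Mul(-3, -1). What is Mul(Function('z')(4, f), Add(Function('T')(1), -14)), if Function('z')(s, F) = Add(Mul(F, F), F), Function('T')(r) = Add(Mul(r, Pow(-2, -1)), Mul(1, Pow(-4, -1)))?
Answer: -177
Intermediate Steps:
Function('T')(r) = Add(Rational(-1, 4), Mul(Rational(-1, 2), r)) (Function('T')(r) = Add(Mul(r, Rational(-1, 2)), Mul(1, Rational(-1, 4))) = Add(Mul(Rational(-1, 2), r), Rational(-1, 4)) = Add(Rational(-1, 4), Mul(Rational(-1, 2), r)))
f = 3
Function('z')(s, F) = Add(F, Pow(F, 2)) (Function('z')(s, F) = Add(Pow(F, 2), F) = Add(F, Pow(F, 2)))
Mul(Function('z')(4, f), Add(Function('T')(1), -14)) = Mul(Mul(3, Add(1, 3)), Add(Add(Rational(-1, 4), Mul(Rational(-1, 2), 1)), -14)) = Mul(Mul(3, 4), Add(Add(Rational(-1, 4), Rational(-1, 2)), -14)) = Mul(12, Add(Rational(-3, 4), -14)) = Mul(12, Rational(-59, 4)) = -177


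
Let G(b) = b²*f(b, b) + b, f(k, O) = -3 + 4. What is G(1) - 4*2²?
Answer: -14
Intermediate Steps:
f(k, O) = 1
G(b) = b + b² (G(b) = b²*1 + b = b² + b = b + b²)
G(1) - 4*2² = 1*(1 + 1) - 4*2² = 1*2 - 4*4 = 2 - 16 = -14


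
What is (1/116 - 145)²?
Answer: 282878761/13456 ≈ 21023.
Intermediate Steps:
(1/116 - 145)² = (-16819/116)² = 282878761/13456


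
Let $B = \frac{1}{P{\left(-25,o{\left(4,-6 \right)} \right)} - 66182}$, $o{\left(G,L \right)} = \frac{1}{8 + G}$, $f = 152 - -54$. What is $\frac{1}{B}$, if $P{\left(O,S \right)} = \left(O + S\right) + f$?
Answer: $- \frac{792011}{12} \approx -66001.0$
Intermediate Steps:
$f = 206$ ($f = 152 + 54 = 206$)
$P{\left(O,S \right)} = 206 + O + S$ ($P{\left(O,S \right)} = \left(O + S\right) + 206 = 206 + O + S$)
$B = - \frac{12}{792011}$ ($B = \frac{1}{\left(206 - 25 + \frac{1}{8 + 4}\right) - 66182} = \frac{1}{\left(206 - 25 + \frac{1}{12}\right) - 66182} = \frac{1}{\frac{2173}{12} - 66182} = \frac{1}{- \frac{792011}{12}} = - \frac{12}{792011} \approx -1.5151 \cdot 10^{-5}$)
$\frac{1}{B} = \frac{1}{- \frac{12}{792011}} = - \frac{792011}{12}$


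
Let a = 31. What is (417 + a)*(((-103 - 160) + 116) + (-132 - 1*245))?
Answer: -234752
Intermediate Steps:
(417 + a)*(((-103 - 160) + 116) + (-132 - 1*245)) = (417 + 31)*(((-103 - 160) + 116) + (-132 - 1*245)) = 448*((-263 + 116) + (-132 - 245)) = 448*(-147 - 377) = 448*(-524) = -234752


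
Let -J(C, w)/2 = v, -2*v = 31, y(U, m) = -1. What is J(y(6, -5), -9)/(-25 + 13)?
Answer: -31/12 ≈ -2.5833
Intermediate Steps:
v = -31/2 (v = -½*31 = -31/2 ≈ -15.500)
J(C, w) = 31 (J(C, w) = -2*(-31/2) = 31)
J(y(6, -5), -9)/(-25 + 13) = 31/(-25 + 13) = 31/(-12) = 31*(-1/12) = -31/12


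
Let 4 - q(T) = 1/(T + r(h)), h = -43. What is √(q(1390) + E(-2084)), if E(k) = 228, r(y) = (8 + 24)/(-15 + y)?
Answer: √376675524626/40294 ≈ 15.232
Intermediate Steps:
r(y) = 32/(-15 + y)
q(T) = 4 - 1/(-16/29 + T) (q(T) = 4 - 1/(T + 32/(-15 - 43)) = 4 - 1/(T + 32/(-58)) = 4 - 1/(T + 32*(-1/58)) = 4 - 1/(T - 16/29) = 4 - 1/(-16/29 + T))
√(q(1390) + E(-2084)) = √((-93 + 116*1390)/(-16 + 29*1390) + 228) = √((-93 + 161240)/(-16 + 40310) + 228) = √(161147/40294 + 228) = √(9348179/40294) = √376675524626/40294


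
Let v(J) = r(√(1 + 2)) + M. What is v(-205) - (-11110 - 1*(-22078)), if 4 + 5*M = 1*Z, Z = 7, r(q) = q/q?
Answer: -54832/5 ≈ -10966.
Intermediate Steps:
r(q) = 1
M = ⅗ (M = -⅘ + (1*7)/5 = -⅘ + (⅕)*7 = -⅘ + 7/5 = ⅗ ≈ 0.60000)
v(J) = 8/5 (v(J) = 1 + ⅗ = 8/5)
v(-205) - (-11110 - 1*(-22078)) = 8/5 - (-11110 - 1*(-22078)) = 8/5 - (-11110 + 22078) = 8/5 - 1*10968 = 8/5 - 10968 = -54832/5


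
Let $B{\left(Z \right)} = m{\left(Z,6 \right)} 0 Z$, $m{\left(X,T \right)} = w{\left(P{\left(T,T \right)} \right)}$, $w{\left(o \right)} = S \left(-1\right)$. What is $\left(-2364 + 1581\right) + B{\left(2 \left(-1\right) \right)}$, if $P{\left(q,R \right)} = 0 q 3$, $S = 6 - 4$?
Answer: $-783$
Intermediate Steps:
$S = 2$
$P{\left(q,R \right)} = 0$ ($P{\left(q,R \right)} = 0 \cdot 3 = 0$)
$w{\left(o \right)} = -2$ ($w{\left(o \right)} = 2 \left(-1\right) = -2$)
$m{\left(X,T \right)} = -2$
$B{\left(Z \right)} = 0$ ($B{\left(Z \right)} = \left(-2\right) 0 Z = 0 Z = 0$)
$\left(-2364 + 1581\right) + B{\left(2 \left(-1\right) \right)} = \left(-2364 + 1581\right) + 0 = -783 + 0 = -783$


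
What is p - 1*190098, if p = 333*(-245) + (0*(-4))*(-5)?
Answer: -271683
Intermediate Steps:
p = -81585 (p = -81585 + 0*(-5) = -81585 + 0 = -81585)
p - 1*190098 = -81585 - 1*190098 = -81585 - 190098 = -271683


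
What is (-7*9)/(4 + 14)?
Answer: -7/2 ≈ -3.5000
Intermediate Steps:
(-7*9)/(4 + 14) = -63/18 = -63*1/18 = -7/2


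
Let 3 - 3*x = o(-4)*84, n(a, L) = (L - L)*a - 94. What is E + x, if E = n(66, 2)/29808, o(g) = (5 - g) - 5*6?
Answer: 8778409/14904 ≈ 589.00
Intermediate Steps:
n(a, L) = -94 (n(a, L) = 0*a - 94 = 0 - 94 = -94)
o(g) = -25 - g (o(g) = (5 - g) - 30 = -25 - g)
E = -47/14904 (E = -94/29808 = -94*1/29808 = -47/14904 ≈ -0.0031535)
x = 589 (x = 1 - (-25 - 1*(-4))*84/3 = 1 - (-25 + 4)*84/3 = 1 - (-7)*84 = 1 - 1/3*(-1764) = 1 + 588 = 589)
E + x = -47/14904 + 589 = 8778409/14904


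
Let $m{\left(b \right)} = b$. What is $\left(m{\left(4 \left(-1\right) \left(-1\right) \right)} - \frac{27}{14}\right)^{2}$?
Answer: $\frac{841}{196} \approx 4.2908$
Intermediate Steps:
$\left(m{\left(4 \left(-1\right) \left(-1\right) \right)} - \frac{27}{14}\right)^{2} = \left(4 \left(-1\right) \left(-1\right) - \frac{27}{14}\right)^{2} = \left(\left(-4\right) \left(-1\right) - \frac{27}{14}\right)^{2} = \left(4 - \frac{27}{14}\right)^{2} = \left(\frac{29}{14}\right)^{2} = \frac{841}{196}$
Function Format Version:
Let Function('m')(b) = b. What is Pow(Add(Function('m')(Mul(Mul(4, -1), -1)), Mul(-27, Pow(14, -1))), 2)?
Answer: Rational(841, 196) ≈ 4.2908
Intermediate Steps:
Pow(Add(Function('m')(Mul(Mul(4, -1), -1)), Mul(-27, Pow(14, -1))), 2) = Pow(Add(Mul(Mul(4, -1), -1), Mul(-27, Pow(14, -1))), 2) = Pow(Add(Mul(-4, -1), Mul(-27, Rational(1, 14))), 2) = Pow(Add(4, Rational(-27, 14)), 2) = Pow(Rational(29, 14), 2) = Rational(841, 196)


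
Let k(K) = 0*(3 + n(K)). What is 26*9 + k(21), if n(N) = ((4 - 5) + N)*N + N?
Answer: 234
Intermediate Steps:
n(N) = N + N*(-1 + N) (n(N) = (-1 + N)*N + N = N*(-1 + N) + N = N + N*(-1 + N))
k(K) = 0 (k(K) = 0*(3 + K²) = 0)
26*9 + k(21) = 26*9 + 0 = 234 + 0 = 234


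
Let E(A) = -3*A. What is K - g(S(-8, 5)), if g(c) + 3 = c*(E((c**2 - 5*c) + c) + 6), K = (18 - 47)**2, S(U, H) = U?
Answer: -1412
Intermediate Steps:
K = 841 (K = (-29)**2 = 841)
g(c) = -3 + c*(6 - 3*c**2 + 12*c) (g(c) = -3 + c*(-3*((c**2 - 5*c) + c) + 6) = -3 + c*(-3*(c**2 - 4*c) + 6) = -3 + c*((-3*c**2 + 12*c) + 6) = -3 + c*(6 - 3*c**2 + 12*c))
K - g(S(-8, 5)) = 841 - (-3 + 6*(-8) + 3*(-8)**2*(4 - 1*(-8))) = 841 - (-3 - 48 + 3*64*(4 + 8)) = 841 - (-3 - 48 + 3*64*12) = 841 - (-3 - 48 + 2304) = 841 - 1*2253 = 841 - 2253 = -1412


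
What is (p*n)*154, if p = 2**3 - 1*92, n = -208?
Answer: 2690688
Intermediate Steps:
p = -84 (p = 8 - 92 = -84)
(p*n)*154 = -84*(-208)*154 = 17472*154 = 2690688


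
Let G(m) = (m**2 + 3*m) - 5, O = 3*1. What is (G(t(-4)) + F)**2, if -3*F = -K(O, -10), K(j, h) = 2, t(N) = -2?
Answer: 361/9 ≈ 40.111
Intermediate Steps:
O = 3
G(m) = -5 + m**2 + 3*m
F = 2/3 (F = -(-1)*2/3 = -1/3*(-2) = 2/3 ≈ 0.66667)
(G(t(-4)) + F)**2 = ((-5 + (-2)**2 + 3*(-2)) + 2/3)**2 = ((-5 + 4 - 6) + 2/3)**2 = (-7 + 2/3)**2 = (-19/3)**2 = 361/9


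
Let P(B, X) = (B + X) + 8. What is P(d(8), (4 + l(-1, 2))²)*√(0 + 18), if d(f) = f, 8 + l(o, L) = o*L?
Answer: 156*√2 ≈ 220.62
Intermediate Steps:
l(o, L) = -8 + L*o (l(o, L) = -8 + o*L = -8 + L*o)
P(B, X) = 8 + B + X
P(d(8), (4 + l(-1, 2))²)*√(0 + 18) = (8 + 8 + (4 + (-8 + 2*(-1)))²)*√(0 + 18) = (8 + 8 + (4 + (-8 - 2))²)*√18 = (8 + 8 + (4 - 10)²)*(3*√2) = (8 + 8 + (-6)²)*(3*√2) = (8 + 8 + 36)*(3*√2) = 52*(3*√2) = 156*√2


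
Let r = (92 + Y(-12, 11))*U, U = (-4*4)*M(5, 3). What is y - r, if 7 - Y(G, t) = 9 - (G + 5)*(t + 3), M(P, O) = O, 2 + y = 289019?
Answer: 288633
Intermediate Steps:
y = 289017 (y = -2 + 289019 = 289017)
Y(G, t) = -2 + (3 + t)*(5 + G) (Y(G, t) = 7 - (9 - (G + 5)*(t + 3)) = 7 - (9 - (5 + G)*(3 + t)) = 7 - (9 - (3 + t)*(5 + G)) = 7 + (-9 + (3 + t)*(5 + G)) = -2 + (3 + t)*(5 + G))
U = -48 (U = -4*4*3 = -16*3 = -48)
r = 384 (r = (92 + (13 + 3*(-12) + 5*11 - 12*11))*(-48) = (92 + (13 - 36 + 55 - 132))*(-48) = (92 - 100)*(-48) = -8*(-48) = 384)
y - r = 289017 - 1*384 = 289017 - 384 = 288633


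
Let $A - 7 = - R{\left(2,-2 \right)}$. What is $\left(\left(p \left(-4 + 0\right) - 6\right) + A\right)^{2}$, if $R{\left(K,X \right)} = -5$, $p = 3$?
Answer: $36$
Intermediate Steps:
$A = 12$ ($A = 7 - -5 = 7 + 5 = 12$)
$\left(\left(p \left(-4 + 0\right) - 6\right) + A\right)^{2} = \left(\left(3 \left(-4 + 0\right) - 6\right) + 12\right)^{2} = \left(\left(3 \left(-4\right) - 6\right) + 12\right)^{2} = \left(\left(-12 - 6\right) + 12\right)^{2} = \left(-18 + 12\right)^{2} = \left(-6\right)^{2} = 36$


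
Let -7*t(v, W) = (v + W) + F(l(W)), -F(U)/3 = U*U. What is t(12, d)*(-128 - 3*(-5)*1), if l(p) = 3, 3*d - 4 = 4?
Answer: -4181/21 ≈ -199.10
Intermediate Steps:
d = 8/3 (d = 4/3 + (1/3)*4 = 4/3 + 4/3 = 8/3 ≈ 2.6667)
F(U) = -3*U**2 (F(U) = -3*U*U = -3*U**2)
t(v, W) = 27/7 - W/7 - v/7 (t(v, W) = -((v + W) - 3*3**2)/7 = -((W + v) - 3*9)/7 = -((W + v) - 27)/7 = -(-27 + W + v)/7 = 27/7 - W/7 - v/7)
t(12, d)*(-128 - 3*(-5)*1) = (27/7 - 1/7*8/3 - 1/7*12)*(-128 - 3*(-5)*1) = (27/7 - 8/21 - 12/7)*(-128 + 15*1) = 37*(-128 + 15)/21 = (37/21)*(-113) = -4181/21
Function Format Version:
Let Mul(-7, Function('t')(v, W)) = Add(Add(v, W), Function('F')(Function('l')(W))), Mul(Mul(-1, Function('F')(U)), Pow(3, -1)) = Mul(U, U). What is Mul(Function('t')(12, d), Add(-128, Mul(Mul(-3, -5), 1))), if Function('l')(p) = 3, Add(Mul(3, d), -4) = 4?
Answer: Rational(-4181, 21) ≈ -199.10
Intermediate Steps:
d = Rational(8, 3) (d = Add(Rational(4, 3), Mul(Rational(1, 3), 4)) = Add(Rational(4, 3), Rational(4, 3)) = Rational(8, 3) ≈ 2.6667)
Function('F')(U) = Mul(-3, Pow(U, 2)) (Function('F')(U) = Mul(-3, Mul(U, U)) = Mul(-3, Pow(U, 2)))
Function('t')(v, W) = Add(Rational(27, 7), Mul(Rational(-1, 7), W), Mul(Rational(-1, 7), v)) (Function('t')(v, W) = Mul(Rational(-1, 7), Add(Add(v, W), Mul(-3, Pow(3, 2)))) = Mul(Rational(-1, 7), Add(Add(W, v), Mul(-3, 9))) = Mul(Rational(-1, 7), Add(Add(W, v), -27)) = Mul(Rational(-1, 7), Add(-27, W, v)) = Add(Rational(27, 7), Mul(Rational(-1, 7), W), Mul(Rational(-1, 7), v)))
Mul(Function('t')(12, d), Add(-128, Mul(Mul(-3, -5), 1))) = Mul(Add(Rational(27, 7), Mul(Rational(-1, 7), Rational(8, 3)), Mul(Rational(-1, 7), 12)), Add(-128, Mul(Mul(-3, -5), 1))) = Mul(Add(Rational(27, 7), Rational(-8, 21), Rational(-12, 7)), Add(-128, Mul(15, 1))) = Mul(Rational(37, 21), Add(-128, 15)) = Mul(Rational(37, 21), -113) = Rational(-4181, 21)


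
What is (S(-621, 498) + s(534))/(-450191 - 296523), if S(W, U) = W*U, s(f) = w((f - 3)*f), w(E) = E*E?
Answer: -40201280829/373357 ≈ -1.0768e+5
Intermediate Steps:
w(E) = E²
s(f) = f²*(-3 + f)² (s(f) = ((f - 3)*f)² = ((-3 + f)*f)² = (f*(-3 + f))² = f²*(-3 + f)²)
S(W, U) = U*W
(S(-621, 498) + s(534))/(-450191 - 296523) = (498*(-621) + 534²*(-3 + 534)²)/(-450191 - 296523) = (-309258 + 285156*531²)/(-746714) = (-309258 + 285156*281961)*(-1/746714) = (-309258 + 80402870916)*(-1/746714) = 80402561658*(-1/746714) = -40201280829/373357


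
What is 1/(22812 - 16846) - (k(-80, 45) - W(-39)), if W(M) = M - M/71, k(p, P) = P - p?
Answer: -69235359/423586 ≈ -163.45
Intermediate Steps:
W(M) = 70*M/71 (W(M) = M - M/71 = 70*M/71)
1/(22812 - 16846) - (k(-80, 45) - W(-39)) = 1/(22812 - 16846) - ((45 - 1*(-80)) - 70*(-39)/71) = 1/5966 - ((45 + 80) - 1*(-2730/71)) = 1/5966 - (125 + 2730/71) = 1/5966 - 1*11605/71 = 1/5966 - 11605/71 = -69235359/423586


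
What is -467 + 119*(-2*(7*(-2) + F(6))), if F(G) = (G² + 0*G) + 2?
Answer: -6179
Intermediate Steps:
F(G) = 2 + G² (F(G) = (G² + 0) + 2 = G² + 2 = 2 + G²)
-467 + 119*(-2*(7*(-2) + F(6))) = -467 + 119*(-2*(7*(-2) + (2 + 6²))) = -467 + 119*(-2*(-14 + (2 + 36))) = -467 + 119*(-2*(-14 + 38)) = -467 + 119*(-2*24) = -467 + 119*(-48) = -467 - 5712 = -6179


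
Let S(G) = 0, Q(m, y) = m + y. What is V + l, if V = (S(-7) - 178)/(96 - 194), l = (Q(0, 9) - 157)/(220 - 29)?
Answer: 9747/9359 ≈ 1.0415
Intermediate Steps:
l = -148/191 (l = ((0 + 9) - 157)/(220 - 29) = (9 - 157)/191 = -148*1/191 = -148/191 ≈ -0.77487)
V = 89/49 (V = (0 - 178)/(96 - 194) = -178/(-98) = -178*(-1/98) = 89/49 ≈ 1.8163)
V + l = 89/49 - 148/191 = 9747/9359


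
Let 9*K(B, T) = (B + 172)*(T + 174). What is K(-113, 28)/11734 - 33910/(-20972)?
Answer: 957760939/553692258 ≈ 1.7298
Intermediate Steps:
K(B, T) = (172 + B)*(174 + T)/9 (K(B, T) = ((B + 172)*(T + 174))/9 = ((172 + B)*(174 + T))/9 = (172 + B)*(174 + T)/9)
K(-113, 28)/11734 - 33910/(-20972) = (9976/3 + (58/3)*(-113) + (172/9)*28 + (⅑)*(-113)*28)/11734 - 33910/(-20972) = (9976/3 - 6554/3 + 4816/9 - 3164/9)*(1/11734) - 33910*(-1/20972) = (11918/9)*(1/11734) + 16955/10486 = 5959/52803 + 16955/10486 = 957760939/553692258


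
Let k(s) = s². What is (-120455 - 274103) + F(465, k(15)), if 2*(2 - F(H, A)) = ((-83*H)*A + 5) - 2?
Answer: 3947380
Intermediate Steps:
F(H, A) = ½ + 83*A*H/2 (F(H, A) = 2 - (((-83*H)*A + 5) - 2)/2 = 2 - ((-83*A*H + 5) - 2)/2 = 2 - ((5 - 83*A*H) - 2)/2 = 2 - (3 - 83*A*H)/2 = 2 + (-3/2 + 83*A*H/2) = ½ + 83*A*H/2)
(-120455 - 274103) + F(465, k(15)) = (-120455 - 274103) + (½ + (83/2)*15²*465) = -394558 + (½ + (83/2)*225*465) = -394558 + (½ + 8683875/2) = -394558 + 4341938 = 3947380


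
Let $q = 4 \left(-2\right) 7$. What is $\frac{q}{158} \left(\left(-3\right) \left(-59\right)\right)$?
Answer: $- \frac{4956}{79} \approx -62.734$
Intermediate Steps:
$q = -56$ ($q = \left(-8\right) 7 = -56$)
$\frac{q}{158} \left(\left(-3\right) \left(-59\right)\right) = - \frac{56}{158} \left(\left(-3\right) \left(-59\right)\right) = \left(-56\right) \frac{1}{158} \cdot 177 = \left(- \frac{28}{79}\right) 177 = - \frac{4956}{79}$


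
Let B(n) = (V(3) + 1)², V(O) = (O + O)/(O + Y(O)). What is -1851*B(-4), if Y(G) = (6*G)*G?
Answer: -816291/361 ≈ -2261.2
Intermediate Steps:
Y(G) = 6*G²
V(O) = 2*O/(O + 6*O²) (V(O) = (O + O)/(O + 6*O²) = (2*O)/(O + 6*O²) = 2*O/(O + 6*O²))
B(n) = 441/361 (B(n) = (2/(1 + 6*3) + 1)² = (2/(1 + 18) + 1)² = (2/19 + 1)² = (21/19)² = 441/361)
-1851*B(-4) = -1851*441/361 = -816291/361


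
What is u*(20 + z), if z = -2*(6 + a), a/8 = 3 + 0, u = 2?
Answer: -80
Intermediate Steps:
a = 24 (a = 8*(3 + 0) = 8*3 = 24)
z = -60 (z = -2*(6 + 24) = -2*30 = -60)
u*(20 + z) = 2*(20 - 60) = 2*(-40) = -80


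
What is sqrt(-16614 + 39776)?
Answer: sqrt(23162) ≈ 152.19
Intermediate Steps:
sqrt(-16614 + 39776) = sqrt(23162)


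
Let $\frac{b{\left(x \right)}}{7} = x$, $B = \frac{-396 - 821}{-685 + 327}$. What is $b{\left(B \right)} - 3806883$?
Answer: $- \frac{1362855595}{358} \approx -3.8069 \cdot 10^{6}$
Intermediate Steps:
$B = \frac{1217}{358}$ ($B = - \frac{1217}{-358} = \left(-1217\right) \left(- \frac{1}{358}\right) = \frac{1217}{358} \approx 3.3994$)
$b{\left(x \right)} = 7 x$
$b{\left(B \right)} - 3806883 = 7 \cdot \frac{1217}{358} - 3806883 = \frac{8519}{358} - 3806883 = - \frac{1362855595}{358}$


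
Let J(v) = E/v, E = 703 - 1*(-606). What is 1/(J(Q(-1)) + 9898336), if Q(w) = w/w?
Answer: 1/9899645 ≈ 1.0101e-7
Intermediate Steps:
Q(w) = 1
E = 1309 (E = 703 + 606 = 1309)
J(v) = 1309/v
1/(J(Q(-1)) + 9898336) = 1/(1309/1 + 9898336) = 1/(1309*1 + 9898336) = 1/(1309 + 9898336) = 1/9899645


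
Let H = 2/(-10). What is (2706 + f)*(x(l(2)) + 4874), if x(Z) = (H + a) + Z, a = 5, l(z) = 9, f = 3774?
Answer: 31672944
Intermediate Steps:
H = -⅕ (H = 2*(-⅒) = -⅕ ≈ -0.20000)
x(Z) = 24/5 + Z (x(Z) = (-⅕ + 5) + Z = 24/5 + Z)
(2706 + f)*(x(l(2)) + 4874) = (2706 + 3774)*((24/5 + 9) + 4874) = 6480*(69/5 + 4874) = 6480*(24439/5) = 31672944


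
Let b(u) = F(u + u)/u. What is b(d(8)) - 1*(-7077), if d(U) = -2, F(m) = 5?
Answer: 14149/2 ≈ 7074.5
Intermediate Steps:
b(u) = 5/u
b(d(8)) - 1*(-7077) = 5/(-2) - 1*(-7077) = 5*(-½) + 7077 = -5/2 + 7077 = 14149/2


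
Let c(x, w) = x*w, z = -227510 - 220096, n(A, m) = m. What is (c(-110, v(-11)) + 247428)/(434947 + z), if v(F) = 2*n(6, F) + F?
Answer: -251058/12659 ≈ -19.832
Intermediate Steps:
z = -447606
v(F) = 3*F (v(F) = 2*F + F = 3*F)
c(x, w) = w*x
(c(-110, v(-11)) + 247428)/(434947 + z) = ((3*(-11))*(-110) + 247428)/(434947 - 447606) = (-33*(-110) + 247428)/(-12659) = (3630 + 247428)*(-1/12659) = 251058*(-1/12659) = -251058/12659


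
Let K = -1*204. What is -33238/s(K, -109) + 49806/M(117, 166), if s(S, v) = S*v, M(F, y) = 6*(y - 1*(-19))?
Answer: 89216003/2056830 ≈ 43.375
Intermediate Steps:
M(F, y) = 114 + 6*y (M(F, y) = 6*(y + 19) = 6*(19 + y) = 114 + 6*y)
K = -204
-33238/s(K, -109) + 49806/M(117, 166) = -33238/((-204*(-109))) + 49806/(114 + 6*166) = -33238/22236 + 49806/(114 + 996) = -33238*1/22236 + 49806/1110 = -16619/11118 + 49806*(1/1110) = -16619/11118 + 8301/185 = 89216003/2056830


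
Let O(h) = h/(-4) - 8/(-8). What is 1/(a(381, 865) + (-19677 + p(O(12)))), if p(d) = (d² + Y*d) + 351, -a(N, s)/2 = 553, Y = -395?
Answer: -1/19638 ≈ -5.0922e-5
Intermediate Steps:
a(N, s) = -1106 (a(N, s) = -2*553 = -1106)
O(h) = 1 - h/4 (O(h) = h*(-¼) - 8*(-⅛) = -h/4 + 1 = 1 - h/4)
p(d) = 351 + d² - 395*d (p(d) = (d² - 395*d) + 351 = 351 + d² - 395*d)
1/(a(381, 865) + (-19677 + p(O(12)))) = 1/(-1106 + (-19677 + (351 + (1 - ¼*12)² - 395*(1 - ¼*12)))) = 1/(-1106 + (-19677 + (351 + (1 - 3)² - 395*(1 - 3)))) = 1/(-1106 + (-19677 + (351 + (-2)² - 395*(-2)))) = 1/(-1106 + (-19677 + (351 + 4 + 790))) = 1/(-1106 + (-19677 + 1145)) = 1/(-1106 - 18532) = 1/(-19638) = -1/19638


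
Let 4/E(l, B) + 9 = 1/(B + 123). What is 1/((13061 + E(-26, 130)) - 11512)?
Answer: 569/881128 ≈ 0.00064576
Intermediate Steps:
E(l, B) = 4/(-9 + 1/(123 + B)) (E(l, B) = 4/(-9 + 1/(B + 123)) = 4/(-9 + 1/(123 + B)))
1/((13061 + E(-26, 130)) - 11512) = 1/((13061 + 4*(-123 - 1*130)/(1106 + 9*130)) - 11512) = 1/((13061 + 4*(-123 - 130)/(1106 + 1170)) - 11512) = 1/((13061 + 4*(-253)/2276) - 11512) = 1/((13061 + 4*(1/2276)*(-253)) - 11512) = 1/((13061 - 253/569) - 11512) = 1/(7431456/569 - 11512) = 1/(881128/569) = 569/881128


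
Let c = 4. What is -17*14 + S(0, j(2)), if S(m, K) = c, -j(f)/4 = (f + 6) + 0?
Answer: -234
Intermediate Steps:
j(f) = -24 - 4*f (j(f) = -4*((f + 6) + 0) = -4*((6 + f) + 0) = -4*(6 + f) = -24 - 4*f)
S(m, K) = 4
-17*14 + S(0, j(2)) = -17*14 + 4 = -238 + 4 = -234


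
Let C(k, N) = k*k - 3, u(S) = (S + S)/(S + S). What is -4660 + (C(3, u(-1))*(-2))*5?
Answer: -4720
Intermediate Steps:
u(S) = 1 (u(S) = (2*S)/((2*S)) = (2*S)*(1/(2*S)) = 1)
C(k, N) = -3 + k² (C(k, N) = k² - 3 = -3 + k²)
-4660 + (C(3, u(-1))*(-2))*5 = -4660 + ((-3 + 3²)*(-2))*5 = -4660 + ((-3 + 9)*(-2))*5 = -4660 + (6*(-2))*5 = -4660 - 12*5 = -4660 - 60 = -4720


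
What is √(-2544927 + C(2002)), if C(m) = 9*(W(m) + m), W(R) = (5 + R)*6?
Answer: I*√2418531 ≈ 1555.2*I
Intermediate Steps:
W(R) = 30 + 6*R
C(m) = 270 + 63*m (C(m) = 9*((30 + 6*m) + m) = 9*(30 + 7*m) = 270 + 63*m)
√(-2544927 + C(2002)) = √(-2544927 + (270 + 63*2002)) = √(-2544927 + (270 + 126126)) = √(-2544927 + 126396) = √(-2418531) = I*√2418531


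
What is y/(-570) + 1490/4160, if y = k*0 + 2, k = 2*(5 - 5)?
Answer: 42049/118560 ≈ 0.35466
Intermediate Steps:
k = 0 (k = 2*0 = 0)
y = 2 (y = 0*0 + 2 = 0 + 2 = 2)
y/(-570) + 1490/4160 = 2/(-570) + 1490/4160 = 2*(-1/570) + 1490*(1/4160) = -1/285 + 149/416 = 42049/118560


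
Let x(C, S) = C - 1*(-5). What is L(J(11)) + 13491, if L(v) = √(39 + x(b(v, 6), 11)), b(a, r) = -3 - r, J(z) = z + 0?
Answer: 13491 + √35 ≈ 13497.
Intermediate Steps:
J(z) = z
x(C, S) = 5 + C (x(C, S) = C + 5 = 5 + C)
L(v) = √35 (L(v) = √(39 + (5 + (-3 - 1*6))) = √(39 + (5 + (-3 - 6))) = √(39 + (5 - 9)) = √(39 - 4) = √35)
L(J(11)) + 13491 = √35 + 13491 = 13491 + √35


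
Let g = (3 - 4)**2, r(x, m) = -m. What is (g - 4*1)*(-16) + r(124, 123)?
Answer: -75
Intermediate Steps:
g = 1 (g = (-1)**2 = 1)
(g - 4*1)*(-16) + r(124, 123) = (1 - 4*1)*(-16) - 1*123 = (1 - 4)*(-16) - 123 = -3*(-16) - 123 = 48 - 123 = -75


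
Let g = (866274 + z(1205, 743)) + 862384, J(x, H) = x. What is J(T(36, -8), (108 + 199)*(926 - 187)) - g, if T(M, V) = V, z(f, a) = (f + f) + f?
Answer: -1732281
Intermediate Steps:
z(f, a) = 3*f (z(f, a) = 2*f + f = 3*f)
g = 1732273 (g = (866274 + 3*1205) + 862384 = (866274 + 3615) + 862384 = 869889 + 862384 = 1732273)
J(T(36, -8), (108 + 199)*(926 - 187)) - g = -8 - 1*1732273 = -8 - 1732273 = -1732281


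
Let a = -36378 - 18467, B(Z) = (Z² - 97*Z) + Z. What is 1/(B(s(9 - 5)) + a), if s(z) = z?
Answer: -1/55213 ≈ -1.8112e-5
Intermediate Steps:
B(Z) = Z² - 96*Z
a = -54845
1/(B(s(9 - 5)) + a) = 1/((9 - 5)*(-96 + (9 - 5)) - 54845) = 1/(4*(-96 + 4) - 54845) = 1/(4*(-92) - 54845) = 1/(-368 - 54845) = 1/(-55213) = -1/55213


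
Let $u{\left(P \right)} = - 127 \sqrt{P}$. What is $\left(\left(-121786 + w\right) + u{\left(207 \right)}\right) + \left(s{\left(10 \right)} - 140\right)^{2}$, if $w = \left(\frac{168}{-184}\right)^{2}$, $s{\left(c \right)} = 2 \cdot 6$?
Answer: $- \frac{55757217}{529} - 381 \sqrt{23} \approx -1.0723 \cdot 10^{5}$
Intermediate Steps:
$s{\left(c \right)} = 12$
$w = \frac{441}{529}$ ($w = \left(168 \left(- \frac{1}{184}\right)\right)^{2} = \left(- \frac{21}{23}\right)^{2} = \frac{441}{529} \approx 0.83365$)
$\left(\left(-121786 + w\right) + u{\left(207 \right)}\right) + \left(s{\left(10 \right)} - 140\right)^{2} = \left(\left(-121786 + \frac{441}{529}\right) - 127 \sqrt{207}\right) + \left(12 - 140\right)^{2} = \left(- \frac{64424353}{529} - 127 \cdot 3 \sqrt{23}\right) + \left(-128\right)^{2} = \left(- \frac{64424353}{529} - 381 \sqrt{23}\right) + 16384 = - \frac{55757217}{529} - 381 \sqrt{23}$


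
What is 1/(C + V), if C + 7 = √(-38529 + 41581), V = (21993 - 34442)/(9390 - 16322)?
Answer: 250071900/145355202823 + 96105248*√763/145355202823 ≈ 0.019984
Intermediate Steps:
V = 12449/6932 (V = -12449/(-6932) = -12449*(-1/6932) = 12449/6932 ≈ 1.7959)
C = -7 + 2*√763 (C = -7 + √(-38529 + 41581) = -7 + √3052 = -7 + 2*√763 ≈ 48.245)
1/(C + V) = 1/((-7 + 2*√763) + 12449/6932) = 1/(-36075/6932 + 2*√763)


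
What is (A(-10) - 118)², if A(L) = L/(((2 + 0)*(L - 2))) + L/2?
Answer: 2163841/144 ≈ 15027.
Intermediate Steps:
A(L) = L/2 + L/(-4 + 2*L) (A(L) = L/((2*(-2 + L))) + L*(½) = L/(-4 + 2*L) + L/2 = L/2 + L/(-4 + 2*L))
(A(-10) - 118)² = ((½)*(-10)*(-1 - 10)/(-2 - 10) - 118)² = ((½)*(-10)*(-11)/(-12) - 118)² = ((½)*(-10)*(-1/12)*(-11) - 118)² = (-55/12 - 118)² = (-1471/12)² = 2163841/144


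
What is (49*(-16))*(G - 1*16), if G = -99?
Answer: 90160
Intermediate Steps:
(49*(-16))*(G - 1*16) = (49*(-16))*(-99 - 1*16) = -784*(-99 - 16) = -784*(-115) = 90160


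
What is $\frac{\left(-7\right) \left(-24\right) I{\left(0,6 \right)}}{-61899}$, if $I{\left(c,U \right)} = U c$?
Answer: $0$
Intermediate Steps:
$\frac{\left(-7\right) \left(-24\right) I{\left(0,6 \right)}}{-61899} = \frac{\left(-7\right) \left(-24\right) 6 \cdot 0}{-61899} = 168 \cdot 0 \left(- \frac{1}{61899}\right) = 0 \left(- \frac{1}{61899}\right) = 0$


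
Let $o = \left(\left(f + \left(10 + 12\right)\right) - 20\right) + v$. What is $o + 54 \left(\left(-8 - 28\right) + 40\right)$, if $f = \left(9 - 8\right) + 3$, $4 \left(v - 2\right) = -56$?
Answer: $210$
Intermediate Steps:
$v = -12$ ($v = 2 + \frac{1}{4} \left(-56\right) = 2 - 14 = -12$)
$f = 4$ ($f = 1 + 3 = 4$)
$o = -6$ ($o = \left(\left(4 + \left(10 + 12\right)\right) - 20\right) - 12 = \left(\left(4 + 22\right) - 20\right) - 12 = \left(26 - 20\right) - 12 = 6 - 12 = -6$)
$o + 54 \left(\left(-8 - 28\right) + 40\right) = -6 + 54 \left(\left(-8 - 28\right) + 40\right) = -6 + 54 \left(-36 + 40\right) = -6 + 54 \cdot 4 = -6 + 216 = 210$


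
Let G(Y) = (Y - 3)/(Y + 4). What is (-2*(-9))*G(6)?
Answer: 27/5 ≈ 5.4000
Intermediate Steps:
G(Y) = (-3 + Y)/(4 + Y)
(-2*(-9))*G(6) = (-2*(-9))*((-3 + 6)/(4 + 6)) = 18*(3/10) = 27/5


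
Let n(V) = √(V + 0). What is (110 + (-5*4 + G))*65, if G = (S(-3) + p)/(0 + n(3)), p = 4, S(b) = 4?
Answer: 5850 + 520*√3/3 ≈ 6150.2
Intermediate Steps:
n(V) = √V
G = 8*√3/3 (G = (4 + 4)/(0 + √3) = 8/(√3) = 8*(√3/3) = 8*√3/3 ≈ 4.6188)
(110 + (-5*4 + G))*65 = (110 + (-5*4 + 8*√3/3))*65 = (110 + (-20 + 8*√3/3))*65 = (90 + 8*√3/3)*65 = 5850 + 520*√3/3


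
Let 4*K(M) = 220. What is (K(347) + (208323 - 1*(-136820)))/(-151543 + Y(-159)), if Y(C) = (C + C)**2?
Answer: -345198/50419 ≈ -6.8466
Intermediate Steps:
K(M) = 55 (K(M) = (1/4)*220 = 55)
Y(C) = 4*C**2 (Y(C) = (2*C)**2 = 4*C**2)
(K(347) + (208323 - 1*(-136820)))/(-151543 + Y(-159)) = (55 + (208323 - 1*(-136820)))/(-151543 + 4*(-159)**2) = (55 + (208323 + 136820))/(-151543 + 4*25281) = (55 + 345143)/(-151543 + 101124) = 345198/(-50419) = 345198*(-1/50419) = -345198/50419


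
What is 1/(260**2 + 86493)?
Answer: 1/154093 ≈ 6.4896e-6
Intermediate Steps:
1/(260**2 + 86493) = 1/(67600 + 86493) = 1/154093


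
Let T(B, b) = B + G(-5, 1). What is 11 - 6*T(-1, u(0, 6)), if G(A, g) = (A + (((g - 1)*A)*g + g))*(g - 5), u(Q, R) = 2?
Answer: -79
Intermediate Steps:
G(A, g) = (-5 + g)*(A + g + A*g*(-1 + g)) (G(A, g) = (A + (((-1 + g)*A)*g + g))*(-5 + g) = (A + ((A*(-1 + g))*g + g))*(-5 + g) = (A + (A*g*(-1 + g) + g))*(-5 + g) = (A + (g + A*g*(-1 + g)))*(-5 + g) = (A + g + A*g*(-1 + g))*(-5 + g) = (-5 + g)*(A + g + A*g*(-1 + g)))
T(B, b) = 16 + B (T(B, b) = B + (1² - 5*(-5) - 5*1 - 5*1³ - 6*(-5)*1² + 6*(-5)*1) = B + (1 + 25 - 5 - 5*1 - 6*(-5)*1 - 30) = B + (1 + 25 - 5 - 5 + 30 - 30) = B + 16 = 16 + B)
11 - 6*T(-1, u(0, 6)) = 11 - 6*(16 - 1) = 11 - 6*15 = 11 - 90 = -79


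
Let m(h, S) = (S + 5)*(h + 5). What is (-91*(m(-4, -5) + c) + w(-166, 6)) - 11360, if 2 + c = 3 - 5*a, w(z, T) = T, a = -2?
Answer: -12355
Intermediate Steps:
c = 11 (c = -2 + (3 - 5*(-2)) = -2 + (3 + 10) = -2 + 13 = 11)
m(h, S) = (5 + S)*(5 + h)
(-91*(m(-4, -5) + c) + w(-166, 6)) - 11360 = (-91*((25 + 5*(-5) + 5*(-4) - 5*(-4)) + 11) + 6) - 11360 = (-91*((25 - 25 - 20 + 20) + 11) + 6) - 11360 = (-91*(0 + 11) + 6) - 11360 = (-91*11 + 6) - 11360 = (-1001 + 6) - 11360 = -995 - 11360 = -12355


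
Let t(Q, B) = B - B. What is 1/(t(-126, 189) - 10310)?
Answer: -1/10310 ≈ -9.6993e-5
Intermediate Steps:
t(Q, B) = 0
1/(t(-126, 189) - 10310) = 1/(0 - 10310) = 1/(-10310) = -1/10310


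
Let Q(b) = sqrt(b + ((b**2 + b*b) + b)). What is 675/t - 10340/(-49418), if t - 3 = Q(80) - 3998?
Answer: 3163083785/78807205817 - 4860*sqrt(10)/3189413 ≈ 0.035318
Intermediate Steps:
Q(b) = sqrt(2*b + 2*b**2) (Q(b) = sqrt(b + ((b**2 + b**2) + b)) = sqrt(b + (2*b**2 + b)) = sqrt(b + (b + 2*b**2)) = sqrt(2*b + 2*b**2))
t = -3995 + 36*sqrt(10) (t = 3 + (sqrt(2)*sqrt(80*(1 + 80)) - 3998) = 3 + (sqrt(2)*sqrt(80*81) - 3998) = 3 + (sqrt(2)*sqrt(6480) - 3998) = 3 + (sqrt(2)*(36*sqrt(5)) - 3998) = 3 + (36*sqrt(10) - 3998) = 3 + (-3998 + 36*sqrt(10)) = -3995 + 36*sqrt(10) ≈ -3881.2)
675/t - 10340/(-49418) = 675/(-3995 + 36*sqrt(10)) - 10340/(-49418) = 675/(-3995 + 36*sqrt(10)) - 10340*(-1/49418) = 675/(-3995 + 36*sqrt(10)) + 5170/24709 = 5170/24709 + 675/(-3995 + 36*sqrt(10))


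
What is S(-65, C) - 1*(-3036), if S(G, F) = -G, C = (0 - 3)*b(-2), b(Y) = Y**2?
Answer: 3101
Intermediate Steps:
C = -12 (C = (0 - 3)*(-2)**2 = -3*4 = -12)
S(-65, C) - 1*(-3036) = -1*(-65) - 1*(-3036) = 65 + 3036 = 3101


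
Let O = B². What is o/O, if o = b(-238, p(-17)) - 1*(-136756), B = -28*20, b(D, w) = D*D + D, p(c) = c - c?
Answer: 96581/156800 ≈ 0.61595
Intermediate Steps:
p(c) = 0
b(D, w) = D + D² (b(D, w) = D² + D = D + D²)
B = -560
O = 313600 (O = (-560)² = 313600)
o = 193162 (o = -238*(1 - 238) - 1*(-136756) = -238*(-237) + 136756 = 56406 + 136756 = 193162)
o/O = 193162/313600 = 193162*(1/313600) = 96581/156800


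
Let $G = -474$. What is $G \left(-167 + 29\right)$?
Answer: $65412$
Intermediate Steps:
$G \left(-167 + 29\right) = - 474 \left(-167 + 29\right) = \left(-474\right) \left(-138\right) = 65412$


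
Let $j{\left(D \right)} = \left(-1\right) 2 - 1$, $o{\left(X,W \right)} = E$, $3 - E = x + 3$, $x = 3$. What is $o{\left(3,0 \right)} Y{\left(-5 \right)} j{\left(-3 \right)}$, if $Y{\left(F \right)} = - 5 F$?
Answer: $225$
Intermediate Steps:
$E = -3$ ($E = 3 - \left(3 + 3\right) = 3 - 6 = -3$)
$o{\left(X,W \right)} = -3$
$j{\left(D \right)} = -3$ ($j{\left(D \right)} = -2 - 1 = -3$)
$o{\left(3,0 \right)} Y{\left(-5 \right)} j{\left(-3 \right)} = - 3 \left(\left(-5\right) \left(-5\right)\right) \left(-3\right) = \left(-3\right) 25 \left(-3\right) = \left(-75\right) \left(-3\right) = 225$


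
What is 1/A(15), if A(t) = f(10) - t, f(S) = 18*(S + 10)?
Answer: 1/345 ≈ 0.0028986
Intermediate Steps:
f(S) = 180 + 18*S (f(S) = 18*(10 + S) = 180 + 18*S)
A(t) = 360 - t (A(t) = (180 + 18*10) - t = (180 + 180) - t = 360 - t)
1/A(15) = 1/(360 - 1*15) = 1/(360 - 15) = 1/345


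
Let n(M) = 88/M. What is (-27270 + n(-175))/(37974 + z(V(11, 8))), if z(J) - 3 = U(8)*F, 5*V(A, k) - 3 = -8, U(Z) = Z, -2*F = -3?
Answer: -4772338/6648075 ≈ -0.71785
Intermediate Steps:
F = 3/2 (F = -½*(-3) = 3/2 ≈ 1.5000)
V(A, k) = -1 (V(A, k) = ⅗ + (⅕)*(-8) = ⅗ - 8/5 = -1)
z(J) = 15 (z(J) = 3 + 8*(3/2) = 3 + 12 = 15)
(-27270 + n(-175))/(37974 + z(V(11, 8))) = (-27270 + 88/(-175))/(37974 + 15) = (-27270 + 88*(-1/175))/37989 = (-27270 - 88/175)*(1/37989) = -4772338/175*1/37989 = -4772338/6648075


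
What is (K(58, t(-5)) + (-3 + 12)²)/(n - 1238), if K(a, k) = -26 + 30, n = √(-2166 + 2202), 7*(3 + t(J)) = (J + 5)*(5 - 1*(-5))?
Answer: -85/1232 ≈ -0.068993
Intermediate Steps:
t(J) = 29/7 + 10*J/7 (t(J) = -3 + ((J + 5)*(5 - 1*(-5)))/7 = -3 + ((5 + J)*(5 + 5))/7 = -3 + ((5 + J)*10)/7 = -3 + (50 + 10*J)/7 = -3 + (50/7 + 10*J/7) = 29/7 + 10*J/7)
n = 6 (n = √36 = 6)
K(a, k) = 4
(K(58, t(-5)) + (-3 + 12)²)/(n - 1238) = (4 + (-3 + 12)²)/(6 - 1238) = (4 + 9²)/(-1232) = (4 + 81)*(-1/1232) = 85*(-1/1232) = -85/1232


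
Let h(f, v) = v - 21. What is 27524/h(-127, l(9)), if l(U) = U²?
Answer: 6881/15 ≈ 458.73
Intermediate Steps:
h(f, v) = -21 + v
27524/h(-127, l(9)) = 27524/(-21 + 9²) = 27524/(-21 + 81) = 27524/60 = 27524*(1/60) = 6881/15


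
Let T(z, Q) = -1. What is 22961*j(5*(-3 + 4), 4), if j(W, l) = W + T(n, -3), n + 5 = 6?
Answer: 91844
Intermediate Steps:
n = 1 (n = -5 + 6 = 1)
j(W, l) = -1 + W (j(W, l) = W - 1 = -1 + W)
22961*j(5*(-3 + 4), 4) = 22961*(-1 + 5*(-3 + 4)) = 22961*(-1 + 5*1) = 22961*(-1 + 5) = 22961*4 = 91844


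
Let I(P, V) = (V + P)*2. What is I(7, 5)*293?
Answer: 7032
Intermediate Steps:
I(P, V) = 2*P + 2*V (I(P, V) = (P + V)*2 = 2*P + 2*V)
I(7, 5)*293 = (2*7 + 2*5)*293 = (14 + 10)*293 = 24*293 = 7032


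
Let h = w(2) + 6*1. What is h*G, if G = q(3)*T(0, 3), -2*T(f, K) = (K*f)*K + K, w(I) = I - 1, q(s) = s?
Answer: -63/2 ≈ -31.500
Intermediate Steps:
w(I) = -1 + I
T(f, K) = -K/2 - f*K²/2 (T(f, K) = -((K*f)*K + K)/2 = -(f*K² + K)/2 = -(K + f*K²)/2 = -K/2 - f*K²/2)
G = -9/2 (G = 3*(-½*3*(1 + 3*0)) = 3*(-½*3*(1 + 0)) = 3*(-½*3*1) = 3*(-3/2) = -9/2 ≈ -4.5000)
h = 7 (h = (-1 + 2) + 6*1 = 1 + 6 = 7)
h*G = 7*(-9/2) = -63/2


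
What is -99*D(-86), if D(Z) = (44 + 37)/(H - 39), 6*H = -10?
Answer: 24057/122 ≈ 197.19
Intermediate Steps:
H = -5/3 (H = (⅙)*(-10) = -5/3 ≈ -1.6667)
D(Z) = -243/122 (D(Z) = (44 + 37)/(-5/3 - 39) = 81/(-122/3) = 81*(-3/122) = -243/122)
-99*D(-86) = -99*(-243/122) = 24057/122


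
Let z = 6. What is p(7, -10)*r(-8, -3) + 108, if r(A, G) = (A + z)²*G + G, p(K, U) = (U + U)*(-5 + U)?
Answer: -4392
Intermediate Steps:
p(K, U) = 2*U*(-5 + U) (p(K, U) = (2*U)*(-5 + U) = 2*U*(-5 + U))
r(A, G) = G + G*(6 + A)² (r(A, G) = (A + 6)²*G + G = (6 + A)²*G + G = G*(6 + A)² + G = G + G*(6 + A)²)
p(7, -10)*r(-8, -3) + 108 = (2*(-10)*(-5 - 10))*(-3*(1 + (6 - 8)²)) + 108 = (2*(-10)*(-15))*(-3*(1 + (-2)²)) + 108 = 300*(-3*(1 + 4)) + 108 = 300*(-3*5) + 108 = 300*(-15) + 108 = -4500 + 108 = -4392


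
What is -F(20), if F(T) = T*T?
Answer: -400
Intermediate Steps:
F(T) = T²
-F(20) = -1*20² = -1*400 = -400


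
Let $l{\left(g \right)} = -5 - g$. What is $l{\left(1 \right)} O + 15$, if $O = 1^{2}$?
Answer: $9$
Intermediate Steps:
$O = 1$
$l{\left(1 \right)} O + 15 = \left(-5 - 1\right) 1 + 15 = \left(-6\right) 1 + 15 = -6 + 15 = 9$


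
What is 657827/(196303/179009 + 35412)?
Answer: 117756953443/6339263011 ≈ 18.576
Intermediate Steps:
657827/(196303/179009 + 35412) = 657827/(6339263011/179009) = 657827*(179009/6339263011) = 117756953443/6339263011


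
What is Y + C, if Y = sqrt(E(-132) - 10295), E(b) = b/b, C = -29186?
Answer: -29186 + I*sqrt(10294) ≈ -29186.0 + 101.46*I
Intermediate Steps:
E(b) = 1
Y = I*sqrt(10294) (Y = sqrt(1 - 10295) = sqrt(-10294) = I*sqrt(10294) ≈ 101.46*I)
Y + C = I*sqrt(10294) - 29186 = -29186 + I*sqrt(10294)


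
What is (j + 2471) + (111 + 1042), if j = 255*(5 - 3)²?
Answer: 4644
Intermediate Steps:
j = 1020 (j = 255*2² = 255*4 = 1020)
(j + 2471) + (111 + 1042) = (1020 + 2471) + (111 + 1042) = 3491 + 1153 = 4644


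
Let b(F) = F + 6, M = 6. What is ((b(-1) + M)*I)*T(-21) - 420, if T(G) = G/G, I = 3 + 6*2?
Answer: -255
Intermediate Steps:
b(F) = 6 + F
I = 15 (I = 3 + 12 = 15)
T(G) = 1
((b(-1) + M)*I)*T(-21) - 420 = (((6 - 1) + 6)*15)*1 - 420 = ((5 + 6)*15)*1 - 420 = (11*15)*1 - 420 = 165*1 - 420 = 165 - 420 = -255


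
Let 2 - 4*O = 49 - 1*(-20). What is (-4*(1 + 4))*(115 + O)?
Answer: -1965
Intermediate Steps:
O = -67/4 (O = 1/2 - (49 - 1*(-20))/4 = 1/2 - (49 + 20)/4 = 1/2 - 1/4*69 = 1/2 - 69/4 = -67/4 ≈ -16.750)
(-4*(1 + 4))*(115 + O) = (-4*(1 + 4))*(115 - 67/4) = -4*5*(393/4) = -20*393/4 = -1965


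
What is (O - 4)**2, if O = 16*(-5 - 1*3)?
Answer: 17424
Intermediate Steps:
O = -128 (O = 16*(-5 - 3) = 16*(-8) = -128)
(O - 4)**2 = (-128 - 4)**2 = (-132)**2 = 17424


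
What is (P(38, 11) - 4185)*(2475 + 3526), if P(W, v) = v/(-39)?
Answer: -979519226/39 ≈ -2.5116e+7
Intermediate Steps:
P(W, v) = -v/39 (P(W, v) = v*(-1/39) = -v/39)
(P(38, 11) - 4185)*(2475 + 3526) = (-1/39*11 - 4185)*(2475 + 3526) = (-11/39 - 4185)*6001 = -163226/39*6001 = -979519226/39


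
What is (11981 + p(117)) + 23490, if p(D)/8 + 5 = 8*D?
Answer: 42919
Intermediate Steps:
p(D) = -40 + 64*D (p(D) = -40 + 8*(8*D) = -40 + 64*D)
(11981 + p(117)) + 23490 = (11981 + (-40 + 64*117)) + 23490 = (11981 + (-40 + 7488)) + 23490 = (11981 + 7448) + 23490 = 19429 + 23490 = 42919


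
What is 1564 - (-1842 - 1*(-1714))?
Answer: 1692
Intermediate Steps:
1564 - (-1842 - 1*(-1714)) = 1564 - (-1842 + 1714) = 1564 - 1*(-128) = 1564 + 128 = 1692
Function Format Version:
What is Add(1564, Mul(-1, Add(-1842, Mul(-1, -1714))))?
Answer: 1692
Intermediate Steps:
Add(1564, Mul(-1, Add(-1842, Mul(-1, -1714)))) = Add(1564, Mul(-1, Add(-1842, 1714))) = Add(1564, Mul(-1, -128)) = Add(1564, 128) = 1692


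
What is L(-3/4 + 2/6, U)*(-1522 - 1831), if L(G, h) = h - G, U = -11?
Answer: 425831/12 ≈ 35486.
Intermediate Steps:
L(-3/4 + 2/6, U)*(-1522 - 1831) = (-11 - (-3/4 + 2/6))*(-1522 - 1831) = (-11 - (-3*¼ + 2*(⅙)))*(-3353) = (-11 - (-¾ + ⅓))*(-3353) = (-11 - 1*(-5/12))*(-3353) = (-11 + 5/12)*(-3353) = -127/12*(-3353) = 425831/12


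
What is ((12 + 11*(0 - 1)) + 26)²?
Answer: 729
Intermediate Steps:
((12 + 11*(0 - 1)) + 26)² = ((12 + 11*(-1)) + 26)² = ((12 - 11) + 26)² = (1 + 26)² = 27² = 729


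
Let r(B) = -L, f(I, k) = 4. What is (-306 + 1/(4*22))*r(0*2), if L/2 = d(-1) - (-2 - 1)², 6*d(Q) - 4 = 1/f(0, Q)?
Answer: -5358473/1056 ≈ -5074.3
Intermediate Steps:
d(Q) = 17/24 (d(Q) = ⅔ + (⅙)/4 = ⅔ + (⅙)*(¼) = ⅔ + 1/24 = 17/24)
L = -199/12 (L = 2*(17/24 - (-2 - 1)²) = 2*(17/24 - 1*(-3)²) = 2*(17/24 - 1*9) = 2*(17/24 - 9) = 2*(-199/24) = -199/12 ≈ -16.583)
r(B) = 199/12 (r(B) = -1*(-199/12) = 199/12)
(-306 + 1/(4*22))*r(0*2) = (-306 + 1/(4*22))*(199/12) = (-306 + 1/88)*(199/12) = -26927/88*199/12 = -5358473/1056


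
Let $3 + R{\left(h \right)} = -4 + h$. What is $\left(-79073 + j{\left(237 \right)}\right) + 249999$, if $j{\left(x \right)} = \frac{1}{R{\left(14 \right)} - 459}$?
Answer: $\frac{77258551}{452} \approx 1.7093 \cdot 10^{5}$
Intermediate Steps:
$R{\left(h \right)} = -7 + h$ ($R{\left(h \right)} = -3 + \left(-4 + h\right) = -7 + h$)
$j{\left(x \right)} = - \frac{1}{452}$ ($j{\left(x \right)} = \frac{1}{\left(-7 + 14\right) - 459} = \frac{1}{7 - 459} = \frac{1}{-452} = - \frac{1}{452}$)
$\left(-79073 + j{\left(237 \right)}\right) + 249999 = \left(-79073 - \frac{1}{452}\right) + 249999 = - \frac{35740997}{452} + 249999 = \frac{77258551}{452}$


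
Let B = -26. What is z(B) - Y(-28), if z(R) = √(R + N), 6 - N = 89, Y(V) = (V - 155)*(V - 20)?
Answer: -8784 + I*√109 ≈ -8784.0 + 10.44*I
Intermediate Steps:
Y(V) = (-155 + V)*(-20 + V)
N = -83 (N = 6 - 1*89 = 6 - 89 = -83)
z(R) = √(-83 + R) (z(R) = √(R - 83) = √(-83 + R))
z(B) - Y(-28) = √(-83 - 26) - (3100 + (-28)² - 175*(-28)) = √(-109) - (3100 + 784 + 4900) = I*√109 - 1*8784 = I*√109 - 8784 = -8784 + I*√109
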